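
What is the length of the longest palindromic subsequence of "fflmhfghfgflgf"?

One longest palindromic subsequence is flfgfgflf (positions 1,3,6,7,9,10,11,12,14); it reads the same forward and backward, and the interval DP gives dp[1][14] = 9.

9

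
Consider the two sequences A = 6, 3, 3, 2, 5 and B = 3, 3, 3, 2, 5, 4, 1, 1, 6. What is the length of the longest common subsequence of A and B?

4

A longest common subsequence is 3, 3, 2, 5 (length 4); the LCS DP confirms no longer common subsequence exists.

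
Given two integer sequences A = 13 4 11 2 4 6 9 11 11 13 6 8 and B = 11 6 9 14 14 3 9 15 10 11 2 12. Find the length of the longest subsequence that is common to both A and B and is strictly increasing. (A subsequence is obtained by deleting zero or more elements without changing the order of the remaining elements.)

A longest common strictly increasing subsequence is 6, 9, 11 (length 3); it appears in order in both A and B, and no longer such subsequence exists.

3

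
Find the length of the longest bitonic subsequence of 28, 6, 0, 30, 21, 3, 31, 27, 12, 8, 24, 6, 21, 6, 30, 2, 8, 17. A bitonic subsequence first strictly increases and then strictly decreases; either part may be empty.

One longest bitonic subsequence is 28, 30, 31, 27, 24, 21, 6, 2 (positions 1,4,7,8,11,13,14,16): it rises to 31 then falls. Length 8 is optimal.

8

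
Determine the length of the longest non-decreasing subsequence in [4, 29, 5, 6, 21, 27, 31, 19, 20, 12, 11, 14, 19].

6

Let dp[i] be the longest non-decreasing subsequence ending at position i. Then dp = [1, 2, 2, 3, 4, 5, 6, 4, 5, 4, 4, 5, 6].
The maximum is 6; one witness is 4, 5, 6, 21, 27, 31 at positions 1,3,4,5,6,7.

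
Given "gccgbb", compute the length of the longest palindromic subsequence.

One longest palindromic subsequence is gccg (positions 1,2,3,4); it reads the same forward and backward, and the interval DP gives dp[1][6] = 4.

4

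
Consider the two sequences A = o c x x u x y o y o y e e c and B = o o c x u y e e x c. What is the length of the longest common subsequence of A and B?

Backtracking the LCS table gives one alignment: o (A1,B2) → c (A2,B3) → x (A4,B4) → u (A5,B5) → y (A11,B6) → e (A12,B7) → e (A13,B8) → c (A14,B10).
So the longest common subsequence has length 8.

8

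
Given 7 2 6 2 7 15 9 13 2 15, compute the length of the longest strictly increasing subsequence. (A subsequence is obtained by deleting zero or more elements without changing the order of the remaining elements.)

6

One longest increasing subsequence is 2, 6, 7, 9, 13, 15 (positions 2,3,5,7,8,10), of length 6; no longer one exists.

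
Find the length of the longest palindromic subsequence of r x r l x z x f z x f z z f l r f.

Using dp[i][j] = 2 + dp[i+1][j−1] if the ends match, else max(dp[i+1][j], dp[i][j−1]):
dp[1][17] = 9. A witness is rlfzzzflr at positions 3,4,8,9,12,13,14,15,16.

9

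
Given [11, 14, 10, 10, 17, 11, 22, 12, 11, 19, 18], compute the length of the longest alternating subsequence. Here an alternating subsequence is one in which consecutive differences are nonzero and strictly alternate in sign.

Track the best alternating length ending on an up-step vs a down-step at each position: up/down = 1/1, 2/1, 1/3, 1/3, 4/1, 4/5, 6/1, 6/7, 4/7, 8/7, 8/9.
The maximum over both is 9; one such subsequence is 11, 14, 10, 17, 11, 22, 12, 19, 18.

9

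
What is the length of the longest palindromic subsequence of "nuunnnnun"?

8

One longest palindromic subsequence is nunnnnun (positions 1,2,4,5,6,7,8,9); it reads the same forward and backward, and the interval DP gives dp[1][9] = 8.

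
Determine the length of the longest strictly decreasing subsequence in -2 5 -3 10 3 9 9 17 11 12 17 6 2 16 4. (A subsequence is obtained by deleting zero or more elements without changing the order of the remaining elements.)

4

One longest decreasing subsequence is 10, 9, 6, 2 (positions 4,6,12,13), of length 4; no longer one exists.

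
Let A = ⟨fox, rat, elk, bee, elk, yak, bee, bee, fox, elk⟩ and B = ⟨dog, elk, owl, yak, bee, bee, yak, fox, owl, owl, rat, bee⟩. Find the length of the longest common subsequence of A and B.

A longest common subsequence is elk, yak, bee, bee, fox (length 5); the LCS DP confirms no longer common subsequence exists.

5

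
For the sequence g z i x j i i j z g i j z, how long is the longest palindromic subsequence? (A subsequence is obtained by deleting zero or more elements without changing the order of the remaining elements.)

Using dp[i][j] = 2 + dp[i+1][j−1] if the ends match, else max(dp[i+1][j], dp[i][j−1]):
dp[1][13] = 8. A witness is zijiijiz at positions 2,3,5,6,7,8,11,13.

8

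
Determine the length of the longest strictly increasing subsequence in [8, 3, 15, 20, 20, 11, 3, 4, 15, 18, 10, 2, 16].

Scanning left to right, the best length ending at each element is: 8→1, 3→1, 15→2, 20→3, 20→3, 11→2, 3→1, 4→2, 15→3, 18→4, 10→3, 2→1, 16→4.
So the longest increasing subsequence has length 4, e.g. 8, 11, 15, 18.

4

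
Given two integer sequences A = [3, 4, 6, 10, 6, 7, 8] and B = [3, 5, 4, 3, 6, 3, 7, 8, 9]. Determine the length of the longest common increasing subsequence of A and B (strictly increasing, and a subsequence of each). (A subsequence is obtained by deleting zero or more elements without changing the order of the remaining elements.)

5

For each value that appears in both, track the longest common increasing run ending there.
The best achievable length is 5; one witness is 3, 4, 6, 7, 8 (A-positions 1,2,3,6,7, B-positions 1,3,5,7,8).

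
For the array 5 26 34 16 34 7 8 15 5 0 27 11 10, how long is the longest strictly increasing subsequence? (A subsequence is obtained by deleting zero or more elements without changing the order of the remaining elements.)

Scanning left to right, the best length ending at each element is: 5→1, 26→2, 34→3, 16→2, 34→3, 7→2, 8→3, 15→4, 5→1, 0→1, 27→5, 11→4, 10→4.
So the longest increasing subsequence has length 5, e.g. 5, 7, 8, 15, 27.

5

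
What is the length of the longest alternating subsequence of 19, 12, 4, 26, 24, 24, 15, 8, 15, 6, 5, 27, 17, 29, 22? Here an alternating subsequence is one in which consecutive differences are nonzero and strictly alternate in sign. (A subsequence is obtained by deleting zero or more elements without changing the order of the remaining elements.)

10

A longest alternating subsequence is 19, 12, 26, 8, 15, 6, 27, 17, 29, 22 (positions 1,2,4,8,9,10,12,13,14,15); its 9 consecutive differences strictly alternate in sign, and length 10 is optimal.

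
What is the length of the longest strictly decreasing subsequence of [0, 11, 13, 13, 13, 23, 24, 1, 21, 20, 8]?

4

Scanning left to right, the best length ending at each element is: 0→1, 11→1, 13→1, 13→1, 13→1, 23→1, 24→1, 1→2, 21→2, 20→3, 8→4.
So the longest decreasing subsequence has length 4, e.g. 23, 21, 20, 8.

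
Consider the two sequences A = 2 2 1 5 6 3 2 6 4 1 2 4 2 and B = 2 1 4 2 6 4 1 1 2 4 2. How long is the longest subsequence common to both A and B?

9

Backtracking the LCS table gives one alignment: 2 (A2,B1) → 1 (A3,B2) → 2 (A7,B4) → 6 (A8,B5) → 4 (A9,B6) → 1 (A10,B8) → 2 (A11,B9) → 4 (A12,B10) → 2 (A13,B11).
So the longest common subsequence has length 9.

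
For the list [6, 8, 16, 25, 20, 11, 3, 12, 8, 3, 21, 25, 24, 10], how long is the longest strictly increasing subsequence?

One longest increasing subsequence is 6, 8, 16, 20, 21, 25 (positions 1,2,3,5,11,12), of length 6; no longer one exists.

6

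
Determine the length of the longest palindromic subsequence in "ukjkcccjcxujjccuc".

9

One longest palindromic subsequence is cccjjjccc (positions 5,6,7,8,12,13,14,15,17); it reads the same forward and backward, and the interval DP gives dp[1][17] = 9.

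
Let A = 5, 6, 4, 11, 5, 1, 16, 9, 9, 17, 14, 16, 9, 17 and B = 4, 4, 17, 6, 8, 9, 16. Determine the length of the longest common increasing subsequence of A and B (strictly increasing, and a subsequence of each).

For each value that appears in both, track the longest common increasing run ending there.
The best achievable length is 3; one witness is 4, 9, 16 (A-positions 3,8,12, B-positions 1,6,7).

3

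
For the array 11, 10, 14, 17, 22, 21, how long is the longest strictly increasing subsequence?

4

Let dp[i] be the longest increasing subsequence ending at position i. Then dp = [1, 1, 2, 3, 4, 4].
The maximum is 4; one witness is 11, 14, 17, 22 at positions 1,3,4,5.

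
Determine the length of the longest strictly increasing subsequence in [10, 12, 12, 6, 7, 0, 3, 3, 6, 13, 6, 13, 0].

4

One longest increasing subsequence is 0, 3, 6, 13 (positions 6,7,9,10), of length 4; no longer one exists.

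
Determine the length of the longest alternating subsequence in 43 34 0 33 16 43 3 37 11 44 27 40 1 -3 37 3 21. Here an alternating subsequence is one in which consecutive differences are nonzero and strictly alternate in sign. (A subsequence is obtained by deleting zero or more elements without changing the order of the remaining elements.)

15

Track the best alternating length ending on an up-step vs a down-step at each position: up/down = 1/1, 1/2, 1/2, 3/2, 3/4, 5/1, 3/6, 7/6, 7/8, 9/1, 9/10, 11/10, 3/12, 1/12, 13/12, 13/14, 15/14.
The maximum over both is 15; one such subsequence is 43, 0, 33, 16, 43, 3, 37, 11, 44, 27, 40, 1, 37, 3, 21.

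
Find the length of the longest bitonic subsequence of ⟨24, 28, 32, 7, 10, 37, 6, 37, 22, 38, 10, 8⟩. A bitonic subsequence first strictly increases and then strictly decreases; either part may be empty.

One longest bitonic subsequence is 24, 28, 32, 37, 22, 10, 8 (positions 1,2,3,6,9,11,12): it rises to 37 then falls. Length 7 is optimal.

7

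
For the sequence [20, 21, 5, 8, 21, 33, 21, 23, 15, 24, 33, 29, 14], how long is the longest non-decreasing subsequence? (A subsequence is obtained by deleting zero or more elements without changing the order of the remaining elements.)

7

Let dp[i] be the longest non-decreasing subsequence ending at position i. Then dp = [1, 2, 1, 2, 3, 4, 4, 5, 3, 6, 7, 7, 3].
The maximum is 7; one witness is 20, 21, 21, 21, 23, 24, 33 at positions 1,2,5,7,8,10,11.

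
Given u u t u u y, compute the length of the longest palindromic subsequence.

5

One longest palindromic subsequence is uutuu (positions 1,2,3,4,5); it reads the same forward and backward, and the interval DP gives dp[1][6] = 5.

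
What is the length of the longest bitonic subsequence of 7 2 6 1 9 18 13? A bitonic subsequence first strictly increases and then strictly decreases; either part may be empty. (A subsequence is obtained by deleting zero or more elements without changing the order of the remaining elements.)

5

One longest bitonic subsequence is 2, 6, 9, 18, 13 (positions 2,3,5,6,7): it rises to 18 then falls. Length 5 is optimal.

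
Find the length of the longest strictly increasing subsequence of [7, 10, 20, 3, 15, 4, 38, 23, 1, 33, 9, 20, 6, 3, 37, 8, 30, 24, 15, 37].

Let dp[i] be the longest increasing subsequence ending at position i. Then dp = [1, 2, 3, 1, 3, 2, 4, 4, 1, 5, 3, 4, 3, 2, 6, 4, 5, 5, 5, 6].
The maximum is 6; one witness is 7, 10, 20, 23, 33, 37 at positions 1,2,3,8,10,15.

6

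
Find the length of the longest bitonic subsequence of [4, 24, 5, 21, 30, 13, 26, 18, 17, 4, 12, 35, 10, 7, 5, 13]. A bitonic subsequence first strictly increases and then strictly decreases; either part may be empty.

Let inc[i] be the LIS ending at i and dec[i] the longest strictly decreasing subsequence starting at i. inc = [1, 2, 2, 3, 4, 3, 4, 4, 4, 1, 3, 5, 3, 3, 2, 4], dec = [1, 8, 2, 7, 8, 5, 7, 6, 5, 1, 4, 4, 3, 2, 1, 1].
max_i inc[i]+dec[i]−1 = 11, with one witness 4, 5, 21, 30, 26, 18, 17, 12, 10, 7, 5.

11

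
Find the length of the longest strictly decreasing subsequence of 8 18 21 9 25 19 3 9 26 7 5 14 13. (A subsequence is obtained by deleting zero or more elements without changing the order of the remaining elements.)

5

Let dp[i] be the longest decreasing subsequence ending at position i. Then dp = [1, 1, 1, 2, 1, 2, 3, 3, 1, 4, 5, 3, 4].
The maximum is 5; one witness is 21, 19, 9, 7, 5 at positions 3,6,8,10,11.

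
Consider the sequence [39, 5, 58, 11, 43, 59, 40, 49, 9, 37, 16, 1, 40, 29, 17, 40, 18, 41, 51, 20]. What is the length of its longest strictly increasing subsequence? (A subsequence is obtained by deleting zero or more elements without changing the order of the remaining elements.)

Let dp[i] be the longest increasing subsequence ending at position i. Then dp = [1, 1, 2, 2, 3, 4, 3, 4, 2, 3, 3, 1, 4, 4, 4, 5, 5, 6, 7, 6].
The maximum is 7; one witness is 5, 11, 16, 29, 40, 41, 51 at positions 2,4,11,14,16,18,19.

7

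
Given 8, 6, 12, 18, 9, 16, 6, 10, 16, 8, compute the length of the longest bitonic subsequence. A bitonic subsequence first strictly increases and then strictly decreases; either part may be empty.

6

Let inc[i] be the LIS ending at i and dec[i] the longest strictly decreasing subsequence starting at i. inc = [1, 1, 2, 3, 2, 3, 1, 3, 4, 2], dec = [2, 1, 3, 4, 2, 3, 1, 2, 2, 1].
max_i inc[i]+dec[i]−1 = 6, with one witness 8, 12, 18, 16, 10, 8.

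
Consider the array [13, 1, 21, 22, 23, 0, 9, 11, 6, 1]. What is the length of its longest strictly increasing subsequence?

Let dp[i] be the longest increasing subsequence ending at position i. Then dp = [1, 1, 2, 3, 4, 1, 2, 3, 2, 2].
The maximum is 4; one witness is 13, 21, 22, 23 at positions 1,3,4,5.

4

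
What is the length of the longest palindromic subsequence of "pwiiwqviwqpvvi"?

7

Using dp[i][j] = 2 + dp[i+1][j−1] if the ends match, else max(dp[i+1][j], dp[i][j−1]):
dp[1][14] = 7. A witness is pwiviwp at positions 1,2,3,7,8,9,11.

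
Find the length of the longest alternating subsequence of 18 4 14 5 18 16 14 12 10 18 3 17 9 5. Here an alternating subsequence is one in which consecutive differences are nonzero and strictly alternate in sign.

10

Track the best alternating length ending on an up-step vs a down-step at each position: up/down = 1/1, 1/2, 3/2, 3/4, 5/1, 5/6, 5/6, 5/6, 5/6, 7/1, 1/8, 9/8, 9/10, 9/10.
The maximum over both is 10; one such subsequence is 18, 4, 14, 5, 18, 16, 18, 3, 17, 9.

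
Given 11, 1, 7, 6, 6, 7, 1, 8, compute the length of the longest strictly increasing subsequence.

4

One longest increasing subsequence is 1, 6, 7, 8 (positions 2,4,6,8), of length 4; no longer one exists.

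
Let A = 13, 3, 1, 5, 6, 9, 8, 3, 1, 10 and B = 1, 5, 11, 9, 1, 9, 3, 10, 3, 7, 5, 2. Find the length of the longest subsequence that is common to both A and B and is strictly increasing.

For each value that appears in both, track the longest common increasing run ending there.
The best achievable length is 4; one witness is 1, 5, 9, 10 (A-positions 3,4,6,10, B-positions 1,2,4,8).

4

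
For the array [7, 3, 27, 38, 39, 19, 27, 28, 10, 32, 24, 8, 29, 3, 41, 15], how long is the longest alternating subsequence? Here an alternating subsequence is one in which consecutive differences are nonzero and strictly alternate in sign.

Track the best alternating length ending on an up-step vs a down-step at each position: up/down = 1/1, 1/2, 3/1, 3/1, 3/1, 3/4, 5/4, 5/4, 3/6, 7/4, 7/8, 3/8, 9/8, 1/10, 11/1, 11/12.
The maximum over both is 12; one such subsequence is 7, 3, 27, 19, 27, 10, 32, 24, 29, 3, 41, 15.

12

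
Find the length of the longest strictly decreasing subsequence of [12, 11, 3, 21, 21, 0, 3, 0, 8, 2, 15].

Let dp[i] be the longest decreasing subsequence ending at position i. Then dp = [1, 2, 3, 1, 1, 4, 3, 4, 3, 4, 2].
The maximum is 4; one witness is 12, 11, 3, 0 at positions 1,2,3,6.

4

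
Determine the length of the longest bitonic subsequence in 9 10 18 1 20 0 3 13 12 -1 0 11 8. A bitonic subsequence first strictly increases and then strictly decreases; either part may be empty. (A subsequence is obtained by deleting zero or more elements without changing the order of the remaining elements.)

One longest bitonic subsequence is 9, 10, 18, 20, 13, 12, 11, 8 (positions 1,2,3,5,8,9,12,13): it rises to 20 then falls. Length 8 is optimal.

8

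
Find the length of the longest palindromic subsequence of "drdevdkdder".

One longest palindromic subsequence is reddder (positions 2,4,6,8,9,10,11); it reads the same forward and backward, and the interval DP gives dp[1][11] = 7.

7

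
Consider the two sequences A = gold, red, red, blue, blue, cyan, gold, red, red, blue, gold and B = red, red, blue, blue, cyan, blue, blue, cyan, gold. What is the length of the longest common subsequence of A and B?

A longest common subsequence is red, red, blue, blue, cyan, blue, gold (length 7); the LCS DP confirms no longer common subsequence exists.

7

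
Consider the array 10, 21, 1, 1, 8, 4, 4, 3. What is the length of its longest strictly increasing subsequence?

One longest increasing subsequence is 10, 21 (positions 1,2), of length 2; no longer one exists.

2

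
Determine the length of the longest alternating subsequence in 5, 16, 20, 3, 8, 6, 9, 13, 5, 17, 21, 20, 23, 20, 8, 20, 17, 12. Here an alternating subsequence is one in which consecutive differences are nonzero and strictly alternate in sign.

13

A longest alternating subsequence is 5, 16, 3, 8, 6, 9, 5, 21, 20, 23, 8, 20, 17 (positions 1,2,4,5,6,7,9,11,12,13,15,16,17); its 12 consecutive differences strictly alternate in sign, and length 13 is optimal.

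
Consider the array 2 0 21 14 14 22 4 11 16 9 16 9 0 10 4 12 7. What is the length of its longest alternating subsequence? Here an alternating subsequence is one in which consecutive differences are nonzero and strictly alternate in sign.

Track the best alternating length ending on an up-step vs a down-step at each position: up/down = 1/1, 1/2, 3/1, 3/4, 3/4, 5/1, 3/6, 7/6, 7/6, 7/8, 9/6, 7/10, 1/10, 11/10, 11/12, 13/10, 13/14.
The maximum over both is 14; one such subsequence is 2, 0, 21, 14, 22, 4, 11, 9, 16, 9, 10, 4, 12, 7.

14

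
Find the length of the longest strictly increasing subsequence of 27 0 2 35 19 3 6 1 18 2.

5

One longest increasing subsequence is 0, 2, 3, 6, 18 (positions 2,3,6,7,9), of length 5; no longer one exists.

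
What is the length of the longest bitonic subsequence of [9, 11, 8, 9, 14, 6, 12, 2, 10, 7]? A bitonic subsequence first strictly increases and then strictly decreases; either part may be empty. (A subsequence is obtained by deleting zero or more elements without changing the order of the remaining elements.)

6

One longest bitonic subsequence is 9, 11, 14, 12, 10, 7 (positions 1,2,5,7,9,10): it rises to 14 then falls. Length 6 is optimal.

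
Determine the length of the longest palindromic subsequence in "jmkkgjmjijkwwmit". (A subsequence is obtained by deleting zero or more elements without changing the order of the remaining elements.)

7

One longest palindromic subsequence is mkjijkm (positions 2,4,6,9,10,11,14); it reads the same forward and backward, and the interval DP gives dp[1][16] = 7.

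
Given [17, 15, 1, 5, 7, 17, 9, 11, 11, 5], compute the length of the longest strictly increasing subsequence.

One longest increasing subsequence is 1, 5, 7, 9, 11 (positions 3,4,5,7,8), of length 5; no longer one exists.

5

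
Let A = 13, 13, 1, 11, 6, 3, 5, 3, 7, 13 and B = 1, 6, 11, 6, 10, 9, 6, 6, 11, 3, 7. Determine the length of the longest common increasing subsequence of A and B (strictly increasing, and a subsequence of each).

For each value that appears in both, track the longest common increasing run ending there.
The best achievable length is 3; one witness is 1, 6, 7 (A-positions 3,5,9, B-positions 1,2,11).

3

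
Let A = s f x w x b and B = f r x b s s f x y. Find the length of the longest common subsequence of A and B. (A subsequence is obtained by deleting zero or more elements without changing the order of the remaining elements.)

Backtracking the LCS table gives one alignment: s (A1,B6) → f (A2,B7) → x (A3,B8).
So the longest common subsequence has length 3.

3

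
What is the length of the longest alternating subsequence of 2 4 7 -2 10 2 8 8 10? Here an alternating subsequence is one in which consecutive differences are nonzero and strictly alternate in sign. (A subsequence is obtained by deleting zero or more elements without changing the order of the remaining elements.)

6

A longest alternating subsequence is 2, 4, -2, 10, 2, 8 (positions 1,2,4,5,6,7); its 5 consecutive differences strictly alternate in sign, and length 6 is optimal.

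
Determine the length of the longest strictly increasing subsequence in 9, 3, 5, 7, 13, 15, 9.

5

Let dp[i] be the longest increasing subsequence ending at position i. Then dp = [1, 1, 2, 3, 4, 5, 4].
The maximum is 5; one witness is 3, 5, 7, 13, 15 at positions 2,3,4,5,6.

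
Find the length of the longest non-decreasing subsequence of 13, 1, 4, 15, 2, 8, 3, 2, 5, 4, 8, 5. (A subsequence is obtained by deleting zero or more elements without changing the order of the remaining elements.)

One longest non-decreasing subsequence is 1, 2, 3, 5, 8 (positions 2,5,7,9,11), of length 5; no longer one exists.

5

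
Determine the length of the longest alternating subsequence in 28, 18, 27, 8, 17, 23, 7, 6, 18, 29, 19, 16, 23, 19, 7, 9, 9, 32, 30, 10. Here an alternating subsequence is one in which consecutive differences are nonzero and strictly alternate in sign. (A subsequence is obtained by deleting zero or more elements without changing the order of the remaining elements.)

A longest alternating subsequence is 28, 18, 27, 8, 17, 7, 29, 19, 23, 19, 32, 30 (positions 1,2,3,4,5,7,10,11,13,14,18,19); its 11 consecutive differences strictly alternate in sign, and length 12 is optimal.

12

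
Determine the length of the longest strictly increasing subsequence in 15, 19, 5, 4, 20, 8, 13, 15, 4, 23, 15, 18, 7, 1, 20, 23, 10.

Let dp[i] be the longest increasing subsequence ending at position i. Then dp = [1, 2, 1, 1, 3, 2, 3, 4, 1, 5, 4, 5, 2, 1, 6, 7, 3].
The maximum is 7; one witness is 5, 8, 13, 15, 18, 20, 23 at positions 3,6,7,8,12,15,16.

7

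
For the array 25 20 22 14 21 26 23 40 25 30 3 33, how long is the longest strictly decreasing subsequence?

Scanning left to right, the best length ending at each element is: 25→1, 20→2, 22→2, 14→3, 21→3, 26→1, 23→2, 40→1, 25→2, 30→2, 3→4, 33→2.
So the longest decreasing subsequence has length 4, e.g. 25, 20, 14, 3.

4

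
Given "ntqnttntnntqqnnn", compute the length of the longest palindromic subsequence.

10

One longest palindromic subsequence is nnntnntnnn (positions 1,4,7,8,9,10,11,14,15,16); it reads the same forward and backward, and the interval DP gives dp[1][16] = 10.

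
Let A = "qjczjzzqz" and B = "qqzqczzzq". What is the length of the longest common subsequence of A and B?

6

A longest common subsequence is qczzzq (length 6); the LCS DP confirms no longer common subsequence exists.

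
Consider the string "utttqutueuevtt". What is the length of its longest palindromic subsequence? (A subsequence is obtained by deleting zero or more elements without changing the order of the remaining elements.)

Using dp[i][j] = 2 + dp[i+1][j−1] if the ends match, else max(dp[i+1][j], dp[i][j−1]):
dp[1][14] = 7. A witness is tteuett at positions 2,3,9,10,11,13,14.

7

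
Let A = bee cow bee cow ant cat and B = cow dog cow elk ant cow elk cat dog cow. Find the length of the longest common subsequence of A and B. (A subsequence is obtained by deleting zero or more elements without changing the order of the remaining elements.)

4

Backtracking the LCS table gives one alignment: cow (A2,B1) → cow (A4,B3) → ant (A5,B5) → cat (A6,B8).
So the longest common subsequence has length 4.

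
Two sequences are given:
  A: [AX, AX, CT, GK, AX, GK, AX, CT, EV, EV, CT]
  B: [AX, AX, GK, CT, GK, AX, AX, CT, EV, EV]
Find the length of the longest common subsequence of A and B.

A longest common subsequence is AX, AX, CT, GK, AX, AX, CT, EV, EV (length 9); the LCS DP confirms no longer common subsequence exists.

9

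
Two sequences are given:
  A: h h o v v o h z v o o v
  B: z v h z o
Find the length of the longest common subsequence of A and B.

4

Backtracking the LCS table gives one alignment: v (A5,B2) → h (A7,B3) → z (A8,B4) → o (A11,B5).
So the longest common subsequence has length 4.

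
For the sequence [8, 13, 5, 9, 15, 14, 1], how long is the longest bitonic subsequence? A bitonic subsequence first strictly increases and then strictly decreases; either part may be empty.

5

One longest bitonic subsequence is 8, 13, 15, 14, 1 (positions 1,2,5,6,7): it rises to 15 then falls. Length 5 is optimal.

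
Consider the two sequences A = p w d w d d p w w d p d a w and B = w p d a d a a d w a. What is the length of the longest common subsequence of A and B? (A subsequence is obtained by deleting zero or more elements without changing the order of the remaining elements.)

6

A longest common subsequence is pdddwa (length 6); the LCS DP confirms no longer common subsequence exists.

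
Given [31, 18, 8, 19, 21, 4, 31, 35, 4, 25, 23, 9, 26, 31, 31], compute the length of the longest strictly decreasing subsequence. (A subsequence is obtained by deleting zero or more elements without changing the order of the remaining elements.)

Scanning left to right, the best length ending at each element is: 31→1, 18→2, 8→3, 19→2, 21→2, 4→4, 31→1, 35→1, 4→4, 25→2, 23→3, 9→4, 26→2, 31→2, 31→2.
So the longest decreasing subsequence has length 4, e.g. 31, 18, 8, 4.

4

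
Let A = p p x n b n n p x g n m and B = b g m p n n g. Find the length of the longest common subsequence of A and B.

Backtracking the LCS table gives one alignment: p (A2,B4) → n (A6,B5) → n (A7,B6) → g (A10,B7).
So the longest common subsequence has length 4.

4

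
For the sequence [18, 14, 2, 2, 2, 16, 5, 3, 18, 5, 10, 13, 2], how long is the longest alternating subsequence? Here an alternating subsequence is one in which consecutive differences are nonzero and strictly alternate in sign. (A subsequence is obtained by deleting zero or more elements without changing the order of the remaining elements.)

A longest alternating subsequence is 18, 14, 16, 5, 18, 5, 10, 2 (positions 1,2,6,7,9,10,11,13); its 7 consecutive differences strictly alternate in sign, and length 8 is optimal.

8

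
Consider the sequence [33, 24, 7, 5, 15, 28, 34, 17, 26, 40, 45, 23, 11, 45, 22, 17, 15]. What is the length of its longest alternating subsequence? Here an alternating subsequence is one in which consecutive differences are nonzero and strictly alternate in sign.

A longest alternating subsequence is 33, 24, 28, 17, 26, 23, 45, 22 (positions 1,2,6,8,9,12,14,15); its 7 consecutive differences strictly alternate in sign, and length 8 is optimal.

8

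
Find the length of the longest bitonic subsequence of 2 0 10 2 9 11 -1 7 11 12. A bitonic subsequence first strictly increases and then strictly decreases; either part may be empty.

5

One longest bitonic subsequence is 0, 2, 9, 11, 7 (positions 2,4,5,6,8): it rises to 11 then falls. Length 5 is optimal.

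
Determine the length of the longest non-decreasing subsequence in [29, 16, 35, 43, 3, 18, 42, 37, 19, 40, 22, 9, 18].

One longest non-decreasing subsequence is 29, 35, 37, 40 (positions 1,3,8,10), of length 4; no longer one exists.

4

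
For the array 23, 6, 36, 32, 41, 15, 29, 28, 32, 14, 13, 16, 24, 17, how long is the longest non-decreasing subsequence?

One longest non-decreasing subsequence is 6, 15, 29, 32 (positions 2,6,7,9), of length 4; no longer one exists.

4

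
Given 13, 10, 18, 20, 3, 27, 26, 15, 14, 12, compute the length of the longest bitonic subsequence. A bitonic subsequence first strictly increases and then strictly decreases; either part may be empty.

One longest bitonic subsequence is 13, 18, 20, 27, 26, 15, 14, 12 (positions 1,3,4,6,7,8,9,10): it rises to 27 then falls. Length 8 is optimal.

8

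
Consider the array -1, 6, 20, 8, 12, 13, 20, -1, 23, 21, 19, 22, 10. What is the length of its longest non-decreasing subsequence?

8

Scanning left to right, the best length ending at each element is: -1→1, 6→2, 20→3, 8→3, 12→4, 13→5, 20→6, -1→2, 23→7, 21→7, 19→6, 22→8, 10→4.
So the longest non-decreasing subsequence has length 8, e.g. -1, 6, 8, 12, 13, 20, 21, 22.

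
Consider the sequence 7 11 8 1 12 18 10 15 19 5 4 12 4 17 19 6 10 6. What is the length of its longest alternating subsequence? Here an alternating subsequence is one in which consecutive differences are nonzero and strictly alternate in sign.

A longest alternating subsequence is 7, 11, 8, 12, 10, 15, 5, 12, 4, 17, 6, 10, 6 (positions 1,2,3,5,7,8,10,12,13,14,16,17,18); its 12 consecutive differences strictly alternate in sign, and length 13 is optimal.

13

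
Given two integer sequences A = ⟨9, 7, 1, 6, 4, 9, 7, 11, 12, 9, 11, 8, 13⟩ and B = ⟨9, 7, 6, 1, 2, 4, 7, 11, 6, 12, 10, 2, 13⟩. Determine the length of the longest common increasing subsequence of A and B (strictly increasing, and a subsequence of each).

6

A longest common strictly increasing subsequence is 1, 4, 7, 11, 12, 13 (length 6); it appears in order in both A and B, and no longer such subsequence exists.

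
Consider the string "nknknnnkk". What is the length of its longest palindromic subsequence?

7

One longest palindromic subsequence is kknnnkk (positions 2,4,5,6,7,8,9); it reads the same forward and backward, and the interval DP gives dp[1][9] = 7.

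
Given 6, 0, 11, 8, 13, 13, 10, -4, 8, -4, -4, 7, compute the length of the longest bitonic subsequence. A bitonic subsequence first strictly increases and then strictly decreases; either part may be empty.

6

One longest bitonic subsequence is 6, 11, 13, 10, 8, 7 (positions 1,3,5,7,9,12): it rises to 13 then falls. Length 6 is optimal.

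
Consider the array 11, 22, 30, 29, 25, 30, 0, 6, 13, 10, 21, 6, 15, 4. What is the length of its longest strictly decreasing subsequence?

7

Scanning left to right, the best length ending at each element is: 11→1, 22→1, 30→1, 29→2, 25→3, 30→1, 0→4, 6→4, 13→4, 10→5, 21→4, 6→6, 15→5, 4→7.
So the longest decreasing subsequence has length 7, e.g. 30, 29, 25, 13, 10, 6, 4.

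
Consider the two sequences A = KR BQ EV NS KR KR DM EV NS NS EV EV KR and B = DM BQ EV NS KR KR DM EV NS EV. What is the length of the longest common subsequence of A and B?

9

A longest common subsequence is BQ, EV, NS, KR, KR, DM, EV, NS, EV (length 9); the LCS DP confirms no longer common subsequence exists.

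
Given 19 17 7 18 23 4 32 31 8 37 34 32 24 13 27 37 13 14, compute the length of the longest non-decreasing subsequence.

6

Scanning left to right, the best length ending at each element is: 19→1, 17→1, 7→1, 18→2, 23→3, 4→1, 32→4, 31→4, 8→2, 37→5, 34→5, 32→5, 24→4, 13→3, 27→5, 37→6, 13→4, 14→5.
So the longest non-decreasing subsequence has length 6, e.g. 17, 18, 23, 32, 37, 37.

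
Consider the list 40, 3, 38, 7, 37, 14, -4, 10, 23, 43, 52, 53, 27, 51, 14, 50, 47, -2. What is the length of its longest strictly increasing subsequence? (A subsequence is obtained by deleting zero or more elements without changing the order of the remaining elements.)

7

Scanning left to right, the best length ending at each element is: 40→1, 3→1, 38→2, 7→2, 37→3, 14→3, -4→1, 10→3, 23→4, 43→5, 52→6, 53→7, 27→5, 51→6, 14→4, 50→6, 47→6, -2→2.
So the longest increasing subsequence has length 7, e.g. 3, 7, 14, 23, 43, 52, 53.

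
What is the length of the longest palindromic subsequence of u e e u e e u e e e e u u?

Using dp[i][j] = 2 + dp[i+1][j−1] if the ends match, else max(dp[i+1][j], dp[i][j−1]):
dp[1][13] = 11. A witness is ueeeeueeeeu at positions 1,2,3,5,6,7,8,9,10,11,13.

11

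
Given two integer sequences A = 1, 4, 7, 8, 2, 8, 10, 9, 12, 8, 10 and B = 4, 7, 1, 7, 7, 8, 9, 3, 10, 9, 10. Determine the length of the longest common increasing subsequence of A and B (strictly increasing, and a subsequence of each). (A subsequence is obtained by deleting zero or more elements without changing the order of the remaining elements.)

5

For each value that appears in both, track the longest common increasing run ending there.
The best achievable length is 5; one witness is 4, 7, 8, 9, 10 (A-positions 2,3,4,8,11, B-positions 1,2,6,7,9).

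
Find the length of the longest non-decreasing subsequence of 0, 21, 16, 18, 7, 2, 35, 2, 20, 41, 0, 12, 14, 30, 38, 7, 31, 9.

7

One longest non-decreasing subsequence is 0, 2, 2, 12, 14, 30, 38 (positions 1,6,8,12,13,14,15), of length 7; no longer one exists.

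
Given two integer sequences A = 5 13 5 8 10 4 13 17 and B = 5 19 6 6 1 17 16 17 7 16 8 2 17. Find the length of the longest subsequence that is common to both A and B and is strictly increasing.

For each value that appears in both, track the longest common increasing run ending there.
The best achievable length is 3; one witness is 5, 8, 17 (A-positions 1,4,8, B-positions 1,11,13).

3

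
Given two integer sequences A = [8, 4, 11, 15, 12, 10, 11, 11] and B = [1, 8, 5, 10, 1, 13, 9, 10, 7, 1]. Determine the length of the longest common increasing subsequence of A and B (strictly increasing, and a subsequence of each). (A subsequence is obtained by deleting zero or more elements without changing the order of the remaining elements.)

2

For each value that appears in both, track the longest common increasing run ending there.
The best achievable length is 2; one witness is 8, 10 (A-positions 1,6, B-positions 2,4).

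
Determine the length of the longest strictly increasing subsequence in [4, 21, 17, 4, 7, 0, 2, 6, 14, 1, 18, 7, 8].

Let dp[i] be the longest increasing subsequence ending at position i. Then dp = [1, 2, 2, 1, 2, 1, 2, 3, 4, 2, 5, 4, 5].
The maximum is 5; one witness is 0, 2, 6, 14, 18 at positions 6,7,8,9,11.

5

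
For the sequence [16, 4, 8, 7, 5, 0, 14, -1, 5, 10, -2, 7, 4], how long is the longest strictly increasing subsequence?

Scanning left to right, the best length ending at each element is: 16→1, 4→1, 8→2, 7→2, 5→2, 0→1, 14→3, -1→1, 5→2, 10→3, -2→1, 7→3, 4→2.
So the longest increasing subsequence has length 3, e.g. 4, 8, 14.

3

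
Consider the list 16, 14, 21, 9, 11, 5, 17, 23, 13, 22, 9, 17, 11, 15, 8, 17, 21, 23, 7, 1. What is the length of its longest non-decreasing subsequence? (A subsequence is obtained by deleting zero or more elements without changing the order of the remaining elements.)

7

Scanning left to right, the best length ending at each element is: 16→1, 14→1, 21→2, 9→1, 11→2, 5→1, 17→3, 23→4, 13→3, 22→4, 9→2, 17→4, 11→3, 15→4, 8→2, 17→5, 21→6, 23→7, 7→2, 1→1.
So the longest non-decreasing subsequence has length 7, e.g. 9, 11, 17, 17, 17, 21, 23.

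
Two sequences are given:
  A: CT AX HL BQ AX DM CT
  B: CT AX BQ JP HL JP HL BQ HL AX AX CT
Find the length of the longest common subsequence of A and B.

Backtracking the LCS table gives one alignment: CT (A1,B1) → AX (A2,B2) → HL (A3,B7) → BQ (A4,B8) → AX (A5,B11) → CT (A7,B12).
So the longest common subsequence has length 6.

6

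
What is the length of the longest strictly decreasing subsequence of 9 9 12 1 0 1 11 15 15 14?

Scanning left to right, the best length ending at each element is: 9→1, 9→1, 12→1, 1→2, 0→3, 1→2, 11→2, 15→1, 15→1, 14→2.
So the longest decreasing subsequence has length 3, e.g. 9, 1, 0.

3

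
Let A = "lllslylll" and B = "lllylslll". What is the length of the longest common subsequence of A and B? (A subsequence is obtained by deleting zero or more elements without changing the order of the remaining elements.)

Backtracking the LCS table gives one alignment: l (A1,B2) → l (A2,B3) → l (A3,B5) → s (A4,B6) → l (A7,B7) → l (A8,B8) → l (A9,B9).
So the longest common subsequence has length 7.

7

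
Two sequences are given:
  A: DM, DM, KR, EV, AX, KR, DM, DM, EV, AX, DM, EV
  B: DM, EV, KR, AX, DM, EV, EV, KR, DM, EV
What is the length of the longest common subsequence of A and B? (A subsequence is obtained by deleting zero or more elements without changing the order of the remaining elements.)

Backtracking the LCS table gives one alignment: DM (A1,B1) → KR (A3,B3) → AX (A5,B4) → DM (A7,B5) → EV (A9,B7) → DM (A11,B9) → EV (A12,B10).
So the longest common subsequence has length 7.

7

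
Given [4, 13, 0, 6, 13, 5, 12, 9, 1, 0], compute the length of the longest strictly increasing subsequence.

3

One longest increasing subsequence is 4, 6, 13 (positions 1,4,5), of length 3; no longer one exists.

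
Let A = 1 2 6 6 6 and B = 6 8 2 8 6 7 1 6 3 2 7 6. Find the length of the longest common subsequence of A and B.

4

Backtracking the LCS table gives one alignment: 2 (A2,B3) → 6 (A3,B5) → 6 (A4,B8) → 6 (A5,B12).
So the longest common subsequence has length 4.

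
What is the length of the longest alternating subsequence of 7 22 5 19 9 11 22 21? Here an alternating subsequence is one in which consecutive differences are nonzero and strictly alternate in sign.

A longest alternating subsequence is 7, 22, 5, 19, 9, 22, 21 (positions 1,2,3,4,5,7,8); its 6 consecutive differences strictly alternate in sign, and length 7 is optimal.

7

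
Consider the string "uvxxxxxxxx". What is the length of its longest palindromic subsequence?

Using dp[i][j] = 2 + dp[i+1][j−1] if the ends match, else max(dp[i+1][j], dp[i][j−1]):
dp[1][10] = 8. A witness is xxxxxxxx at positions 3,4,5,6,7,8,9,10.

8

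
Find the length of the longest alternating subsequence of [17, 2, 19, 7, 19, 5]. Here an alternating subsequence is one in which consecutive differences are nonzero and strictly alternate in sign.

A longest alternating subsequence is 17, 2, 19, 7, 19, 5 (positions 1,2,3,4,5,6); its 5 consecutive differences strictly alternate in sign, and length 6 is optimal.

6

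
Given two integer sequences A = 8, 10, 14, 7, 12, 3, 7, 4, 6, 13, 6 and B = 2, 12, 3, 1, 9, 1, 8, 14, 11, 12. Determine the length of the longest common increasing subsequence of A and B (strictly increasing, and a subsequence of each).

A longest common strictly increasing subsequence is 8, 14 (length 2); it appears in order in both A and B, and no longer such subsequence exists.

2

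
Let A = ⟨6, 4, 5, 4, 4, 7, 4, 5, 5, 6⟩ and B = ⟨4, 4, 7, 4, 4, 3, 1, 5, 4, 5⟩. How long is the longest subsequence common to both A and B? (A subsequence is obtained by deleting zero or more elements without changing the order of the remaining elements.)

6

Backtracking the LCS table gives one alignment: 4 (A2,B1) → 4 (A4,B2) → 4 (A5,B4) → 4 (A7,B5) → 5 (A8,B8) → 5 (A9,B10).
So the longest common subsequence has length 6.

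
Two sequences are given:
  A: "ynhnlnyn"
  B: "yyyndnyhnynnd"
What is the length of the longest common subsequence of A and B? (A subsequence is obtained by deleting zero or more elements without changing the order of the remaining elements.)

A longest common subsequence is ynhnnn (length 6); the LCS DP confirms no longer common subsequence exists.

6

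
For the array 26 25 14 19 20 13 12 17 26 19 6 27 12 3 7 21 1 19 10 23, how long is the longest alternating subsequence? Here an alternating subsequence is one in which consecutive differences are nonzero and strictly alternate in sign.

13

A longest alternating subsequence is 26, 14, 19, 13, 26, 19, 27, 3, 7, 1, 19, 10, 23 (positions 1,3,4,6,9,10,12,14,15,17,18,19,20); its 12 consecutive differences strictly alternate in sign, and length 13 is optimal.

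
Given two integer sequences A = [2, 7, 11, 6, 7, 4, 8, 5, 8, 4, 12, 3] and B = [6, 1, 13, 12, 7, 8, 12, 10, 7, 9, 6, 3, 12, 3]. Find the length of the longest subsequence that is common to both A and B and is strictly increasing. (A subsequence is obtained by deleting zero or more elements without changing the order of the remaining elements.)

A longest common strictly increasing subsequence is 6, 7, 8, 12 (length 4); it appears in order in both A and B, and no longer such subsequence exists.

4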